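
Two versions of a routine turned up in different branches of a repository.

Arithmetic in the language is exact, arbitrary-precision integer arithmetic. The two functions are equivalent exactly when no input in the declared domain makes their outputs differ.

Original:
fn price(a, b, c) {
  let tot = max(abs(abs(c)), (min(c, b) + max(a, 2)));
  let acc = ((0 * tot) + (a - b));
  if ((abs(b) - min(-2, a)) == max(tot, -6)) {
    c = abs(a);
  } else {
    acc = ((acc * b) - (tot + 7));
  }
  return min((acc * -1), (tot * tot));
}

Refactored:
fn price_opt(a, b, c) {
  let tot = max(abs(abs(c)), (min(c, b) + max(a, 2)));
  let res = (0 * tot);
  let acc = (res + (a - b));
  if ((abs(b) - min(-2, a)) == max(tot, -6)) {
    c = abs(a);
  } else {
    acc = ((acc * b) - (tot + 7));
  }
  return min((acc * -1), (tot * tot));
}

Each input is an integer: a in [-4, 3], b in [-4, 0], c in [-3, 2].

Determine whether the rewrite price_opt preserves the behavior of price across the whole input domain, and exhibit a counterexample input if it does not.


Differences: local variable names differ; and statement counts differ — yet all 240 inputs agree.
verdict: equivalent


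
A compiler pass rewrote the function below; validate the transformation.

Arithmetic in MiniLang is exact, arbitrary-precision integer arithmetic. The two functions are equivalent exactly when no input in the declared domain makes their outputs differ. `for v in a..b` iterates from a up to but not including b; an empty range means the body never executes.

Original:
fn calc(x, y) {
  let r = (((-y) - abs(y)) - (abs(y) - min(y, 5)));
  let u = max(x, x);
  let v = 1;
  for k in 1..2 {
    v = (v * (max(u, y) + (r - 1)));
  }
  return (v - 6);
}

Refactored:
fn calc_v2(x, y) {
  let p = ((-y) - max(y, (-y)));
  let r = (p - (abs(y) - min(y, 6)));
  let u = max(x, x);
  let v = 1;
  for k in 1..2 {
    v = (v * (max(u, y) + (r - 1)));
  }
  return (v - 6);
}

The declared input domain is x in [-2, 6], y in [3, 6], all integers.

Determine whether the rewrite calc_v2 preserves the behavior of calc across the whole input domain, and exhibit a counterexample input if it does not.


Consider the input x=-2, y=6.
calc: r = -13; u = -2; v = 1; [k=1]; v = -8; return -14
calc_v2: p = -12; r = -12; u = -2; v = 1; [k=1]; v = -7; return -13
-14 and -13 differ, so these are not the same function on this domain.
verdict: not equivalent; witness: x=-2, y=6


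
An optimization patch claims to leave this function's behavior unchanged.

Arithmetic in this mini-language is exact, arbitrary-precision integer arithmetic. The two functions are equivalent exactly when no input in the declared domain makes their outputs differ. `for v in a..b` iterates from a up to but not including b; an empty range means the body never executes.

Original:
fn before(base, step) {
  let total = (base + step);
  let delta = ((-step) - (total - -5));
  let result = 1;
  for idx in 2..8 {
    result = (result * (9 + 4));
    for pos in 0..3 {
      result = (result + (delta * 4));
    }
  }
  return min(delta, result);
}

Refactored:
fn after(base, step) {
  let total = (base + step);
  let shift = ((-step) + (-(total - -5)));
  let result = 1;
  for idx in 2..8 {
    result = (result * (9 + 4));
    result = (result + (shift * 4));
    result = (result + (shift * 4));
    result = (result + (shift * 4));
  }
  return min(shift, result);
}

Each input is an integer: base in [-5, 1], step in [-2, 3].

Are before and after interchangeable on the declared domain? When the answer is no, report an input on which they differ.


Behavior is preserved: although arithmetic usage differs; and local variable names differ; and statement counts differ; and loop structure differs; and constant usage differs, the outputs never diverge.
Spot check at base=1, step=2 — before: total=3, then delta=-10, then result=1, then (idx=2), then result=13, then (pos=0), then result=-27, then (pos=1), then result=-67, then (pos=2), then result=-107, then (idx=3), then result=-1391, then (pos=0), then result=-1431, then (pos=1), then result=-1471, then (pos=2), then result=-1511, then (idx=4), then result=-19643, then (pos=0), then result=-19683, then (pos=1), then result=-19723, then (pos=2), then result=-19763, then (idx=5), then result=-256919, then (pos=0), then result=-256959, then (pos=1), then result=-256999, then (pos=2), then result=-257039, then (idx=6), then result=-3341507, then (pos=0), then result=-3341547, then (pos=1), then result=-3341587, then (pos=2), then result=-3341627, then (idx=7), then result=-43441151, then (pos=0), then result=-43441191, then (pos=1), then result=-43441231, then (pos=2), then result=-43441271, then returns -43441271. after: total=3, then shift=-10, then result=1, then (idx=2), then result=13, then result=-27, then result=-67, then result=-107, then (idx=3), then result=-1391, then result=-1431, then result=-1471, then result=-1511, then (idx=4), then result=-19643, then result=-19683, then result=-19723, then result=-19763, then (idx=5), then result=-256919, then result=-256959, then result=-256999, then result=-257039, then (idx=6), then result=-3341507, then result=-3341547, then result=-3341587, then result=-3341627, then (idx=7), then result=-43441151, then result=-43441191, then result=-43441231, then result=-43441271, then returns -43441271. Both give -43441271.
Checked all 42 inputs in the declared domain: the outputs agree on every one.
verdict: equivalent


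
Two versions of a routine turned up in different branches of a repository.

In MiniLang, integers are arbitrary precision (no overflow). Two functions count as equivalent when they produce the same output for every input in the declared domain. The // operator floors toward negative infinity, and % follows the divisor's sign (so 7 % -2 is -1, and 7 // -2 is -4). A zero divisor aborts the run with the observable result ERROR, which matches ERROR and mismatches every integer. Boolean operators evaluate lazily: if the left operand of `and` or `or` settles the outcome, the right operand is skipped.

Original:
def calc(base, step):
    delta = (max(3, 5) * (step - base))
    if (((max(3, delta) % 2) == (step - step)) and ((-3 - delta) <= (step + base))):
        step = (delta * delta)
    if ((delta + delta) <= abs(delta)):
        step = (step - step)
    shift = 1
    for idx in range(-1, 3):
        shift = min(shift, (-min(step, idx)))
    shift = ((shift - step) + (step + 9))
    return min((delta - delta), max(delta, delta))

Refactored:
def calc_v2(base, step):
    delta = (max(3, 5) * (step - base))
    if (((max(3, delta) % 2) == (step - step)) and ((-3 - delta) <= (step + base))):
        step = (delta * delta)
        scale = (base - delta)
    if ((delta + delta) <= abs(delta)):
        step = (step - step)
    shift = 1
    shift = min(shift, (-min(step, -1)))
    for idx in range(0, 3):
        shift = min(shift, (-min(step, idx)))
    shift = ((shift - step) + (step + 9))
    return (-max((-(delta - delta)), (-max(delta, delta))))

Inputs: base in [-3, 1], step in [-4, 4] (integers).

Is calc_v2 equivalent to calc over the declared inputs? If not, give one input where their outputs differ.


Side by side, the visible changes include: loop structure differs; and local variable names differ; and min/max/abs usage differs; and arithmetic usage differs; and constant usage differs; and statement counts differ.
As a probe, take base=-2, step=-2: calc runs delta becomes 0; next (((max(3, delta) % 2) == (step - step)) and ((-3 - delta) <= (step + base))) evaluates to false; next ((delta + delta) <= abs(delta)) evaluates to true; next step becomes 0; next shift becomes 1; next at idx=-1:; next shift becomes 1; next at idx=0:; next shift becomes 0; next at idx=1:; next shift becomes 0; next at idx=2:; next shift becomes 0; next shift becomes 9; next final value 0; calc_v2 runs delta becomes 0; next (((max(3, delta) % 2) == (step - step)) and ((-3 - delta) <= (step + base))) evaluates to false; next ((delta + delta) <= abs(delta)) evaluates to true; next step becomes 0; next shift becomes 1; next shift becomes 1; next at idx=0:; next shift becomes 0; next at idx=1:; next shift becomes 0; next at idx=2:; next shift becomes 0; next shift becomes 9; next final value 0; both end at 0.
Every one of the 45 inputs gives matching results.
verdict: equivalent


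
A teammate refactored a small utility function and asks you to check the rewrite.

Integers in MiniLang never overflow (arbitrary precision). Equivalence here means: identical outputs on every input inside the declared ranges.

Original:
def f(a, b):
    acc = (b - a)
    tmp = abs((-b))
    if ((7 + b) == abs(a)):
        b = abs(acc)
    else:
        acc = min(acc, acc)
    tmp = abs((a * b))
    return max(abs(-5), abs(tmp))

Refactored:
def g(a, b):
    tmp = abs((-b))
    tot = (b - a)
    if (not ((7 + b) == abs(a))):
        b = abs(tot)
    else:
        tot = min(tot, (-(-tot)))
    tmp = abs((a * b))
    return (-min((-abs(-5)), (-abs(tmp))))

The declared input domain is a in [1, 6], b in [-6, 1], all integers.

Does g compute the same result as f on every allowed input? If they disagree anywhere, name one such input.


There is a counterexample at a=1, b=-6: 7 on one side, 6 on the other.
f: acc := -7 | tmp := 6 | ((7 + b) == abs(a)): true | b := 7 | tmp := 7 | result 7
g: tmp := 6 | tot := -7 | (not ((7 + b) == abs(a))): false | tot := -7 | tmp := 6 | result 6
verdict: not equivalent; witness: a=1, b=-6


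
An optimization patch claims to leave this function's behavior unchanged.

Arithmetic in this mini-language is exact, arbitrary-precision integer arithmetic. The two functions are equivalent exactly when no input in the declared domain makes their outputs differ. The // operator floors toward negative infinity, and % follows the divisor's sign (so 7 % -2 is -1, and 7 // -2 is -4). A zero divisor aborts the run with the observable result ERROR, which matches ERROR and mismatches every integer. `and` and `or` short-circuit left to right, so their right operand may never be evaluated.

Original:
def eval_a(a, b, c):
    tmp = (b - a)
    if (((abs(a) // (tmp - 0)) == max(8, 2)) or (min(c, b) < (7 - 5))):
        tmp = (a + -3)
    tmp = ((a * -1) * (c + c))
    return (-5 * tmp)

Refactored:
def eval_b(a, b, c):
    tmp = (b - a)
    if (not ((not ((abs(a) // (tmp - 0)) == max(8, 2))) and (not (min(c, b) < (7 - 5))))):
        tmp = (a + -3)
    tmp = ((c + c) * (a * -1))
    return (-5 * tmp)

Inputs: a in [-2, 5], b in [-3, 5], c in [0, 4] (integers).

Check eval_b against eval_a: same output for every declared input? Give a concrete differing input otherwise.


The two versions differ — the changes include boolean connective usage differs.
One worked example (a=5, b=-3, c=2) — eval_a: tmp becomes -8; next (((abs(a) // (tmp - 0)) == max(8, 2)) or (min(c, b) < (7 - 5))) evaluates to true; next tmp becomes 2; next tmp becomes -20; next final value 100; eval_b: tmp becomes -8; next (not ((not ((abs(a) // (tmp - 0)) == max(8, 2))) and (not (min(c, b) < (7 - 5))))) evaluates to true; next tmp becomes 2; next tmp becomes -20; next final value 100; agreement on 100.
Across all 360 domain points the two functions coincide.
verdict: equivalent


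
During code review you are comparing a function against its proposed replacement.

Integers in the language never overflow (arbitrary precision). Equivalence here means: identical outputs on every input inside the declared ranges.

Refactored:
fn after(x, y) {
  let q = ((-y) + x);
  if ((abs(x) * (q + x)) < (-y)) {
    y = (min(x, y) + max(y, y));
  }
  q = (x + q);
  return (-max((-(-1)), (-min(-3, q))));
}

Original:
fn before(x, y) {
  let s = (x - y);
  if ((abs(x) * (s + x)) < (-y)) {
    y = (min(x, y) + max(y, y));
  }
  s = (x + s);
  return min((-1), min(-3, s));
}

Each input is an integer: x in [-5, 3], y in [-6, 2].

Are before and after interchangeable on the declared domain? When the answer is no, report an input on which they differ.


Comparing the listings, the differences include: local variable names differ, plus arithmetic usage differs, plus min/max/abs usage differs.
Spot check at x=-3, y=1 — before: s := -4 | ((abs(x) * (s + x)) < (-y)): true | y := -2 | s := -7 | result -7. after: q := -4 | ((abs(x) * (q + x)) < (-y)): true | y := -2 | q := -7 | result -7. Both give -7.
Checked all 81 inputs in the declared domain: the outputs agree on every one.
verdict: equivalent


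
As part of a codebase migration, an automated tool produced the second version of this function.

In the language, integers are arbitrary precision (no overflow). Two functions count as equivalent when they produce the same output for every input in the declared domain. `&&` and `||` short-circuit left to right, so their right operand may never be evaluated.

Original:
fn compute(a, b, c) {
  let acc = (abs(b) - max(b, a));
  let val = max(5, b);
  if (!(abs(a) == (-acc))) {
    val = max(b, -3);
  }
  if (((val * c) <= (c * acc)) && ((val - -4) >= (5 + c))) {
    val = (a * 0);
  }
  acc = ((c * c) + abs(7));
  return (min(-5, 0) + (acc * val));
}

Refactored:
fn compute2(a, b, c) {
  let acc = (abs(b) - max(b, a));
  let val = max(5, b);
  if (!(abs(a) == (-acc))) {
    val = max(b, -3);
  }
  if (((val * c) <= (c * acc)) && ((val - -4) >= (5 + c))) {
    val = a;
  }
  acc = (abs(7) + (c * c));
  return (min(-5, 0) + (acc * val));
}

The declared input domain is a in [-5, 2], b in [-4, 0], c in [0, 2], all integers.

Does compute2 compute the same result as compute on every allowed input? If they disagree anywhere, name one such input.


Not equivalent: a=1, b=0, c=0 separates them (-5 vs 2).
compute: acc=-1, then val=5, then (!(abs(a) == (-acc))) is false, then (((val * c) <= (c * acc)) && ((val - -4) >= (5 + c))) is true, then val=0, then acc=7, then returns -5
compute2: acc=-1, then val=5, then (!(abs(a) == (-acc))) is false, then (((val * c) <= (c * acc)) && ((val - -4) >= (5 + c))) is true, then val=1, then acc=7, then returns 2
verdict: not equivalent; witness: a=1, b=0, c=0


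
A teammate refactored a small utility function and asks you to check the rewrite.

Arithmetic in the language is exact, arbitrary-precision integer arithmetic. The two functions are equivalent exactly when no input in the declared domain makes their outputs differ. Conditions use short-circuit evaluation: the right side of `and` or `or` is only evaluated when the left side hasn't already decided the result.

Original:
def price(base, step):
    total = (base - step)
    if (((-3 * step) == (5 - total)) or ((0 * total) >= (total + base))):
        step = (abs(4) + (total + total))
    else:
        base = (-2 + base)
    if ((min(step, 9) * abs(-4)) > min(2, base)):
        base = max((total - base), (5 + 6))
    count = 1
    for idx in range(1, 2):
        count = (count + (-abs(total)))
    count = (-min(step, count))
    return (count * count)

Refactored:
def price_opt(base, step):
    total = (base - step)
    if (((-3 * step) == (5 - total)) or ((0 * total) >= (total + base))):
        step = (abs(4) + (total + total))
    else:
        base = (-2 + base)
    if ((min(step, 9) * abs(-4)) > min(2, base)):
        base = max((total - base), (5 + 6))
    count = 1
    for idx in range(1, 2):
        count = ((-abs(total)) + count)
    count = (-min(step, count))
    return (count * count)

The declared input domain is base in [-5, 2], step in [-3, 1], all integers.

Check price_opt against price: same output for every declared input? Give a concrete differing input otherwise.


The two versions differ — the changes include same computation, different form.
Tracing base=-2, step=-1: price: total becomes -1; next (((-3 * step) == (5 - total)) or ((0 * total) >= (total + base))) evaluates to true; next step becomes 2; next ((min(step, 9) * abs(-4)) > min(2, base)) evaluates to true; next base becomes 11; next count becomes 1; next at idx=1:; next count becomes 0; next count becomes 0; next final value 0 | price_opt: total becomes -1; next (((-3 * step) == (5 - total)) or ((0 * total) >= (total + base))) evaluates to true; next step becomes 2; next ((min(step, 9) * abs(-4)) > min(2, base)) evaluates to true; next base becomes 11; next count becomes 1; next at idx=1:; next count becomes 0; next count becomes 0; next final value 0 — matching result 0.
Sweeping the whole domain (40 inputs) finds no disagreement.
verdict: equivalent


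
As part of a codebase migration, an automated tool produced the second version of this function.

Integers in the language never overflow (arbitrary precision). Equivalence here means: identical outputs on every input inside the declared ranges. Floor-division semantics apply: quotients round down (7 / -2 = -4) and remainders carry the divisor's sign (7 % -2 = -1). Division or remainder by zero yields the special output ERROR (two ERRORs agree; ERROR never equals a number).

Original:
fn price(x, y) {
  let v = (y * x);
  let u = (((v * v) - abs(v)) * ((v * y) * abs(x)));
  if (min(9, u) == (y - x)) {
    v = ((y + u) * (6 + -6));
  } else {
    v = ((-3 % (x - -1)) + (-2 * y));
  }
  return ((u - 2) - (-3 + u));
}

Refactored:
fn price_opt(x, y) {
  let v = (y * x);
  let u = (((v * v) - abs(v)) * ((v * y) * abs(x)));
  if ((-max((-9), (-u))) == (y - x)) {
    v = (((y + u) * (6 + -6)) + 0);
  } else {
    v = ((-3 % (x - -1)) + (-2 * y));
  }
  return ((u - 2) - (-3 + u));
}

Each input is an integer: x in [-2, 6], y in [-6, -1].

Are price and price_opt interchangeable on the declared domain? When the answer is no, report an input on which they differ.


Although arithmetic usage differs; constant usage differs; min/max/abs usage differs, 54/54 inputs agree.
verdict: equivalent


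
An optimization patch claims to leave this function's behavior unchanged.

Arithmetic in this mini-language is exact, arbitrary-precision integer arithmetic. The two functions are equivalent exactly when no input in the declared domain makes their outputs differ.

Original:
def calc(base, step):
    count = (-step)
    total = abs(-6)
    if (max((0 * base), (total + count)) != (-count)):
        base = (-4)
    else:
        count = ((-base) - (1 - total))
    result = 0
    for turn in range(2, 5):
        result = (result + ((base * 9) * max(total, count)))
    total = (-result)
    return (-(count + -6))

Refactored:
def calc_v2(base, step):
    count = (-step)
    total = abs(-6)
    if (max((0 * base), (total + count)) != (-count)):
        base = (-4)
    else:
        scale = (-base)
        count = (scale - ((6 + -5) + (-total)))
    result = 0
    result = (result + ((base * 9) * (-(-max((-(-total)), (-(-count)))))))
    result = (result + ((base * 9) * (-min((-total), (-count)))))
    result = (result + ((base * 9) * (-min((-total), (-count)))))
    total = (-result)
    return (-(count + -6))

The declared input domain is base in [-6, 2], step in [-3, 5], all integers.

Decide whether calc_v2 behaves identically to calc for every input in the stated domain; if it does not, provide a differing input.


The two are interchangeable: constant usage differs; also local variable names differ; also statement counts differ; also arithmetic usage differs; also loop structure differs; also min/max/abs usage differs, and every declared input agrees.
Tracing base=-6, step=-1: calc: count=1, then total=6, then (max((0 * base), (total + count)) != (-count)) is true, then base=-4, then result=0, then (turn=2), then result=-216, then (turn=3), then result=-432, then (turn=4), then result=-648, then total=648, then returns 5 | calc_v2: count=1, then total=6, then (max((0 * base), (total + count)) != (-count)) is true, then base=-4, then result=0, then result=-216, then result=-432, then result=-648, then total=648, then returns 5 — matching result 5.
Checked all 81 inputs in the declared domain: the outputs agree on every one.
verdict: equivalent


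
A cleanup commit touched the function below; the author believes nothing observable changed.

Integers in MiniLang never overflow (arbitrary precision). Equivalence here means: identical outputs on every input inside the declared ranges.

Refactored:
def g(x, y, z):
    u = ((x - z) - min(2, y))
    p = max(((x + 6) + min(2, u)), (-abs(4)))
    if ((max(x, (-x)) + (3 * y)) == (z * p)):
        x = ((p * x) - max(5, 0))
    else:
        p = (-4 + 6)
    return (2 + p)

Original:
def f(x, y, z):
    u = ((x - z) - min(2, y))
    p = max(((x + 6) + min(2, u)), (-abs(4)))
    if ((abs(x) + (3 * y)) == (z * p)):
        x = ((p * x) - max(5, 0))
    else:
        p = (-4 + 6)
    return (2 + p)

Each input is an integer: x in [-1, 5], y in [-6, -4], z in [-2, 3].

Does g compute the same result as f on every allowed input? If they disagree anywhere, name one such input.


Although min/max/abs usage differs, 126/126 inputs agree.
verdict: equivalent


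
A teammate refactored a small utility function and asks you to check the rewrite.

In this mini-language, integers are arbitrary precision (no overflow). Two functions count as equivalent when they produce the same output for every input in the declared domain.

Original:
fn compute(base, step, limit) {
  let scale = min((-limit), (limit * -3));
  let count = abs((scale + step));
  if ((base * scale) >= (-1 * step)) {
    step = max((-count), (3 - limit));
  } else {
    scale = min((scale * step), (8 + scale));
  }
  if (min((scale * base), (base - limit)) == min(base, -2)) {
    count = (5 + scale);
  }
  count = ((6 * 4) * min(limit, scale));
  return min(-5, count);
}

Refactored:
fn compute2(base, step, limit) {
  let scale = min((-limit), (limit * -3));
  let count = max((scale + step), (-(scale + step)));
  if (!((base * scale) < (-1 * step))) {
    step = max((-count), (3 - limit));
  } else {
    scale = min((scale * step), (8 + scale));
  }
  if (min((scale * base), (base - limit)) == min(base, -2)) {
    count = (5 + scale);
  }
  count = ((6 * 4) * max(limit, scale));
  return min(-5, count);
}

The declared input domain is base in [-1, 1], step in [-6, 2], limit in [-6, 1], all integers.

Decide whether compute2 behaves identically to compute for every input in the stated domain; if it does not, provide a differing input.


Not equivalent: base=-1, step=-6, limit=-6 separates them (-864 vs -144).
compute: scale := 6 | count := 0 | ((base * scale) >= (-1 * step)): false | scale := -36 | (min((scale * base), (base - limit)) == min(base, -2)): false | count := -864 | result -864
compute2: scale := 6 | count := 0 | (!((base * scale) < (-1 * step))): false | scale := -36 | (min((scale * base), (base - limit)) == min(base, -2)): false | count := -144 | result -144
verdict: not equivalent; witness: base=-1, step=-6, limit=-6


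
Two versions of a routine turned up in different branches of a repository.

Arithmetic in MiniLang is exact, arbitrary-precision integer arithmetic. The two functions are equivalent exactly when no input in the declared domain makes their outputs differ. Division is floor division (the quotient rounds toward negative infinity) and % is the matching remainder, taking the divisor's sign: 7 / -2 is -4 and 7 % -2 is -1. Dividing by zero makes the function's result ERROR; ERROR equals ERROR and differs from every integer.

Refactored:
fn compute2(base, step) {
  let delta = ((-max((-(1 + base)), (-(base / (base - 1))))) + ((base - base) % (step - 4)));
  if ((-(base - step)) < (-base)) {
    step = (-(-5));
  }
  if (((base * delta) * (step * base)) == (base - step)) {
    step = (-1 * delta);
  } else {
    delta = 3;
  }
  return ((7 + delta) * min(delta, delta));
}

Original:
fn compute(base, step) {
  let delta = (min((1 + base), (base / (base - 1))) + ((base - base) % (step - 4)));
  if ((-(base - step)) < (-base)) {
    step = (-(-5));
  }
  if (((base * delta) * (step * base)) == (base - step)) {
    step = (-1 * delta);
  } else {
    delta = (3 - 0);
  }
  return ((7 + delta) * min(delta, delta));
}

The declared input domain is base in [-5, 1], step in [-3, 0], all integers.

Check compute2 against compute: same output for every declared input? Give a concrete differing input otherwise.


Reading the diff, among the changes: min/max/abs usage differs; constant usage differs; arithmetic usage differs.
Spot check at base=1, step=-2 — compute: hits division by zero so the output is ERROR. compute2: hits division by zero so the output is ERROR. Both give ERROR.
Sweeping the whole domain (28 inputs) finds no disagreement.
verdict: equivalent


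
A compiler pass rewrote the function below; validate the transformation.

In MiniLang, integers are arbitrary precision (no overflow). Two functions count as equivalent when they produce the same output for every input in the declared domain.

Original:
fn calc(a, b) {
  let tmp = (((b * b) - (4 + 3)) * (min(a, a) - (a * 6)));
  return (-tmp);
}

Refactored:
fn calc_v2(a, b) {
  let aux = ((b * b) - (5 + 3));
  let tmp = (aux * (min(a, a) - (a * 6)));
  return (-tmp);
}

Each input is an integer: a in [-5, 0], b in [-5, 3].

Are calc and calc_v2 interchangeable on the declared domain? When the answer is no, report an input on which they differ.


Run the pair on a=-5, b=-5.
calc: tmp becomes 450; next final value -450
calc_v2: aux becomes 17; next tmp becomes 425; next final value -425
-450 and -425 differ, so these are not the same function on this domain.
verdict: not equivalent; witness: a=-5, b=-5


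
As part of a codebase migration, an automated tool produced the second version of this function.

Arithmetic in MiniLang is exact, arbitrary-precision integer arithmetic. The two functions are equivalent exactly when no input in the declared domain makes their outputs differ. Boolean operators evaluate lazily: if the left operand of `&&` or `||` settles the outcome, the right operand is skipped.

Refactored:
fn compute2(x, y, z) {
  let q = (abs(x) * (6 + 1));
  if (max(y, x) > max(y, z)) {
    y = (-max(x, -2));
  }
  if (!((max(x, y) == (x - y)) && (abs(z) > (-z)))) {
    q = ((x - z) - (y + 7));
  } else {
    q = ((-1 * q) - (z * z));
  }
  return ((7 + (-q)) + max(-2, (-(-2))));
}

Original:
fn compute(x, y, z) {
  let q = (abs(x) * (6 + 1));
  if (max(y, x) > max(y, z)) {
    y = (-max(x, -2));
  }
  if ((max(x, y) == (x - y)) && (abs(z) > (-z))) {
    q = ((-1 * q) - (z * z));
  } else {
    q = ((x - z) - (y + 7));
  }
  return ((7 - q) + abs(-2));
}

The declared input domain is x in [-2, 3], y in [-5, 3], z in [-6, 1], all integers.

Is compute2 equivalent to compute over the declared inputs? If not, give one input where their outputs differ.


Changes here: arithmetic usage differs; and constant usage differs; and min/max/abs usage differs; and boolean connective usage differs; the full 432-point sweep finds no disagreement.
verdict: equivalent


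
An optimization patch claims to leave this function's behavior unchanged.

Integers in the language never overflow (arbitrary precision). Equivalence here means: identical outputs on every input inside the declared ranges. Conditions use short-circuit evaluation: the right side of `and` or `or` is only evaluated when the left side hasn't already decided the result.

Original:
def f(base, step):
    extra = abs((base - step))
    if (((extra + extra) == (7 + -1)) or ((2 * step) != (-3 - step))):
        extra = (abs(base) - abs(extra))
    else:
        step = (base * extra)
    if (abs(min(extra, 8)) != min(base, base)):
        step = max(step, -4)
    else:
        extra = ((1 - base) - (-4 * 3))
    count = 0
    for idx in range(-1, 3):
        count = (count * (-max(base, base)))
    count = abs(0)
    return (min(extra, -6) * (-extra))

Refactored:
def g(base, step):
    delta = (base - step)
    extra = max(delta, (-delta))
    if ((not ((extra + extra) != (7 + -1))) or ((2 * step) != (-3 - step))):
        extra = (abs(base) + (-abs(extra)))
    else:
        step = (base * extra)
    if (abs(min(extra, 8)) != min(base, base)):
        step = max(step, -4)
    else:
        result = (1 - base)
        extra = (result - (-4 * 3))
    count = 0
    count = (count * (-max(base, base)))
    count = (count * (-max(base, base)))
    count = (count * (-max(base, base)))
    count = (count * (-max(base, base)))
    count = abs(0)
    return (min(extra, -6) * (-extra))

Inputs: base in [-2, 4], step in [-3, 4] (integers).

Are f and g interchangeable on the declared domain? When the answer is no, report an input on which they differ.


Behavior is preserved: although boolean connective usage differs, and min/max/abs usage differs, and statement counts differ, and local variable names differ, and arithmetic usage differs, and comparison usage differs, and loop structure differs, the outputs never diverge.
Spot check at base=4, step=-1 — f: extra = 5; (((extra + extra) == (7 + -1)) or ((2 * step) != (-3 - step))) -> false; step = 20; (abs(min(extra, 8)) != min(base, base)) -> true; step = 20; count = 0; [idx=-1]; count = 0; [idx=0]; count = 0; [idx=1]; count = 0; [idx=2]; count = 0; count = 0; return 30. g: delta = 5; extra = 5; ((not ((extra + extra) != (7 + -1))) or ((2 * step) != (-3 - step))) -> false; step = 20; (abs(min(extra, 8)) != min(base, base)) -> true; step = 20; count = 0; count = 0; count = 0; count = 0; count = 0; count = 0; return 30. Both give 30.
Every one of the 56 inputs gives matching results.
verdict: equivalent


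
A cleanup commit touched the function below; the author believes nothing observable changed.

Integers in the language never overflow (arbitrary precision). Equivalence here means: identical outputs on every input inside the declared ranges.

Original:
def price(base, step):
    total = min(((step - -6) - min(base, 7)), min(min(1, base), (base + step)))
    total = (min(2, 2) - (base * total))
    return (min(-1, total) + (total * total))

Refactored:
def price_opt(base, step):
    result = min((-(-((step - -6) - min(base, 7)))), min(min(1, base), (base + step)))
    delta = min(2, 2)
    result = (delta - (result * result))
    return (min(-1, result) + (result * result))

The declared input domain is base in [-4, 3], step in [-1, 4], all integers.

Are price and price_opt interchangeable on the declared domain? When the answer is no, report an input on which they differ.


Not equivalent: base=-4, step=-1 separates them (306 vs 506).
price: total becomes -5; next total becomes -18; next final value 306
price_opt: result becomes -5; next delta becomes 2; next result becomes -23; next final value 506
verdict: not equivalent; witness: base=-4, step=-1


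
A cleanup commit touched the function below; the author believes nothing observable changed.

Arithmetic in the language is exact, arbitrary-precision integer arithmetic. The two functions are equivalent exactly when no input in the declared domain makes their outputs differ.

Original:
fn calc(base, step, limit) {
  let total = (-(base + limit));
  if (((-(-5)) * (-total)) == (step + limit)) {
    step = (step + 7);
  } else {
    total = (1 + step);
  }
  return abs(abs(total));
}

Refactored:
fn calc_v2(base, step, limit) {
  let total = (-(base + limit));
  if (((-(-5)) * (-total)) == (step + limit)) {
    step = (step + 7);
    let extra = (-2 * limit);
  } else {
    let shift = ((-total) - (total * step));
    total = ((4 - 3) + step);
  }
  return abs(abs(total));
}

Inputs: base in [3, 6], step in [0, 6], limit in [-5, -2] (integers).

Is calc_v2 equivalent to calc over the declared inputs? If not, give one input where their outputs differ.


Behavior is preserved: although arithmetic usage differs, and constant usage differs, and local variable names differ, and statement counts differ, the outputs never diverge.
As a probe, take base=3, step=5, limit=-5: calc runs total becomes 2; next (((-(-5)) * (-total)) == (step + limit)) evaluates to false; next total becomes 6; next final value 6; calc_v2 runs total becomes 2; next (((-(-5)) * (-total)) == (step + limit)) evaluates to false; next shift becomes -12; next total becomes 6; next final value 6; both end at 6.
Sweeping the whole domain (112 inputs) finds no disagreement.
verdict: equivalent


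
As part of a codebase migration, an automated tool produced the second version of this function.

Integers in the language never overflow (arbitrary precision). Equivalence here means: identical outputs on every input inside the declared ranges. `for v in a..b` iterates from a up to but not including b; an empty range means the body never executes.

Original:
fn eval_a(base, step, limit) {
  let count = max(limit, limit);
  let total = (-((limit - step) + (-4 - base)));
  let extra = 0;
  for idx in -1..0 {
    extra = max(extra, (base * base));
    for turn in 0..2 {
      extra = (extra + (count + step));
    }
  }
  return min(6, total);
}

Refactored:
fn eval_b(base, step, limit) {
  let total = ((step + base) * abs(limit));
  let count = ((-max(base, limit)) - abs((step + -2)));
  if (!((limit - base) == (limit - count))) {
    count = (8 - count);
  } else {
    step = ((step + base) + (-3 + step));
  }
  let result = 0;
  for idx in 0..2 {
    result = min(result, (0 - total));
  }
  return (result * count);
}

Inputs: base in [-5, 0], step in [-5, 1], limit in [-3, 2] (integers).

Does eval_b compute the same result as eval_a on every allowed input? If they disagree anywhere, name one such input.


There is a counterexample at base=-5, step=-5, limit=-3: -3 on one side, 0 on the other.
eval_a: count := -3 | total := -3 | extra := 0 | iter idx=-1: | extra := 25 | iter turn=0: | extra := 17 | iter turn=1: | extra := 9 | result -3
eval_b: total := -30 | count := -4 | (!((limit - base) == (limit - count))): true | count := 12 | result := 0 | iter idx=0: | result := 0 | iter idx=1: | result := 0 | result 0
verdict: not equivalent; witness: base=-5, step=-5, limit=-3


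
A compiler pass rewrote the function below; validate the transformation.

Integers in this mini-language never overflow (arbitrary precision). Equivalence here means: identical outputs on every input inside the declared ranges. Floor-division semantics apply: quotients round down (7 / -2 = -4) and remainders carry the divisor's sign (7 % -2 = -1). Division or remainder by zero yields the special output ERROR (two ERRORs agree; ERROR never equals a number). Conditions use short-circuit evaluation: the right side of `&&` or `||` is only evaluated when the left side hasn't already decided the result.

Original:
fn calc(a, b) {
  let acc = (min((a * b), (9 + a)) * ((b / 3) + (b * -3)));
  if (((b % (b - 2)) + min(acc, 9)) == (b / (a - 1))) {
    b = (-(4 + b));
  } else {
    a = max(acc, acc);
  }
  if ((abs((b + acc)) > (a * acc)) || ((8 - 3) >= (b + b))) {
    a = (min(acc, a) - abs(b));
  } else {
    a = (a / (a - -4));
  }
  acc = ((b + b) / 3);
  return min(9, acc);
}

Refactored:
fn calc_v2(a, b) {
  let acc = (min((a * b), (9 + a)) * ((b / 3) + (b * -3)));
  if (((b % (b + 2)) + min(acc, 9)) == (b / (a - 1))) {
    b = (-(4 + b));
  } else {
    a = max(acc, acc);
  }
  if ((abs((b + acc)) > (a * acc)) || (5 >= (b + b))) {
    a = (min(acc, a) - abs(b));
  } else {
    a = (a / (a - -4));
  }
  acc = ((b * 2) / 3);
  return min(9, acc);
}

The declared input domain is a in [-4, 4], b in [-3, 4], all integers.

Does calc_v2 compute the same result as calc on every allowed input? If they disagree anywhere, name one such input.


Evaluate both at a=-4, b=-2.
calc: acc = 25; (((b % (b - 2)) + min(acc, 9)) == (b / (a - 1))) -> false; a = 25; ((abs((b + acc)) > (a * acc)) || ((8 - 3) >= (b + b))) -> true; a = 23; acc = -2; return -2
calc_v2: acc = 25; division by zero -> ERROR
-2 != ERROR, so the rewrite changes behavior.
verdict: not equivalent; witness: a=-4, b=-2


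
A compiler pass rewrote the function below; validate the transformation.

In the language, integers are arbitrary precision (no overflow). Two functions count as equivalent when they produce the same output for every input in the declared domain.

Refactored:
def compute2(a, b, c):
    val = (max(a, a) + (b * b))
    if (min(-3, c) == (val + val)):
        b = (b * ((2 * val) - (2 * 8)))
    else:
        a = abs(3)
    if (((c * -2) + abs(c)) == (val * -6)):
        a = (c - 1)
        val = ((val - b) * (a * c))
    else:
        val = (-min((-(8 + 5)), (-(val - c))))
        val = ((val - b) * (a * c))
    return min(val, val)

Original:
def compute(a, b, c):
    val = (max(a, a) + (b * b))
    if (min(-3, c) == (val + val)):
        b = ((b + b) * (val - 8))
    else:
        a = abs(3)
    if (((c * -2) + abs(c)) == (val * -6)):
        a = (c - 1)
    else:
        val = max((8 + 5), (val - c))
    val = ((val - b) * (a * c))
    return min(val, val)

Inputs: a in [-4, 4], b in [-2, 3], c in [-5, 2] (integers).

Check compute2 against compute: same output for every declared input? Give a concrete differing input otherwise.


Changes here: constant usage differs, plus min/max/abs usage differs, plus statement counts differ, plus arithmetic usage differs; the full 432-point sweep finds no disagreement.
verdict: equivalent


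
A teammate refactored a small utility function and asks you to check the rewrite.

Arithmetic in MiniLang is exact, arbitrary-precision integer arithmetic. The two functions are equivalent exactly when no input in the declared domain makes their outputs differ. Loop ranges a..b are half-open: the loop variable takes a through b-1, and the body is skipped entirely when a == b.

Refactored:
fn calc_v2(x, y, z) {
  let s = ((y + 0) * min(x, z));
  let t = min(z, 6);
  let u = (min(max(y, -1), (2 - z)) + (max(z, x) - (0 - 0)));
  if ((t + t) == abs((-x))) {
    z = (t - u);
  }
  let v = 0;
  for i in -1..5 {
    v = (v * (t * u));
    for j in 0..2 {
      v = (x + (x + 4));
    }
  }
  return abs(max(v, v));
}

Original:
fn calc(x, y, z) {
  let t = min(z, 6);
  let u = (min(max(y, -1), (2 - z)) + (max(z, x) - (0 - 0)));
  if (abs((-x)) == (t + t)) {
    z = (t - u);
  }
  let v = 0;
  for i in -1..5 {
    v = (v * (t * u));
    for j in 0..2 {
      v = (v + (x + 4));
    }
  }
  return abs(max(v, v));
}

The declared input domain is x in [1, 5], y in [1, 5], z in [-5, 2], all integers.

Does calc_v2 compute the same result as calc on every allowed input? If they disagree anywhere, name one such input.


These are not equivalent — on x=1, y=1, z=-5 the outputs split (909090 vs 6).
calc: t=-5, then u=2, then (abs((-x)) == (t + t)) is false, then v=0, then (i=-1), then v=0, then (j=0), then v=5, then (j=1), then v=10, then (i=0), then v=-100, then (j=0), then v=-95, then (j=1), then v=-90, then (i=1), then v=900, then (j=0), then v=905, then (j=1), then v=910, then (i=2), then v=-9100, then (j=0), then v=-9095, then (j=1), then v=-9090, then (i=3), then v=90900, then (j=0), then v=90905, then (j=1), then v=90910, then (i=4), then v=-909100, then (j=0), then v=-909095, then (j=1), then v=-909090, then returns 909090
calc_v2: s=-5, then t=-5, then u=2, then ((t + t) == abs((-x))) is false, then v=0, then (i=-1), then v=0, then (j=0), then v=6, then (j=1), then v=6, then (i=0), then v=-60, then (j=0), then v=6, then (j=1), then v=6, then (i=1), then v=-60, then (j=0), then v=6, then (j=1), then v=6, then (i=2), then v=-60, then (j=0), then v=6, then (j=1), then v=6, then (i=3), then v=-60, then (j=0), then v=6, then (j=1), then v=6, then (i=4), then v=-60, then (j=0), then v=6, then (j=1), then v=6, then returns 6
verdict: not equivalent; witness: x=1, y=1, z=-5


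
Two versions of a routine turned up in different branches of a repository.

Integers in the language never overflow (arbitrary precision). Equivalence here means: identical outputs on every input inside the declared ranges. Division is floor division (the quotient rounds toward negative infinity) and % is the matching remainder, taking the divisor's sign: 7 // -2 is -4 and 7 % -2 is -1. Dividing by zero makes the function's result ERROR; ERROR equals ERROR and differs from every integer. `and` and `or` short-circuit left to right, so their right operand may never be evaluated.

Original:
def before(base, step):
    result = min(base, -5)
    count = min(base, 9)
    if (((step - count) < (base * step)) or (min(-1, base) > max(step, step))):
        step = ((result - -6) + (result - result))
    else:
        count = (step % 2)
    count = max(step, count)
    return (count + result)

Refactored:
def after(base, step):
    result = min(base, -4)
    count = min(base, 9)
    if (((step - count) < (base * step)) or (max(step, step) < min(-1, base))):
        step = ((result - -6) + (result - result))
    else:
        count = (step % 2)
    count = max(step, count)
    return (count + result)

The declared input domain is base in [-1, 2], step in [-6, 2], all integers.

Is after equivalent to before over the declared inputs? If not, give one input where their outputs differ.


Try base=-1, step=-6.
before: result becomes -5; next count becomes -1; next (((step - count) < (base * step)) or (min(-1, base) > max(step, step))) evaluates to true; next step becomes 1; next count becomes 1; next final value -4
after: result becomes -4; next count becomes -1; next (((step - count) < (base * step)) or (max(step, step) < min(-1, base))) evaluates to true; next step becomes 2; next count becomes 2; next final value -2
-4 != -2, so the rewrite changes behavior.
verdict: not equivalent; witness: base=-1, step=-6
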